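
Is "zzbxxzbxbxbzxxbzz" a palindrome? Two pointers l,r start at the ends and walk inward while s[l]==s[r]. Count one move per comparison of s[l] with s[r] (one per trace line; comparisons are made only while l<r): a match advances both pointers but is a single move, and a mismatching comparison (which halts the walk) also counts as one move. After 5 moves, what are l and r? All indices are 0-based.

[0,16] 'z'=='z' → l++,r--
[1,15] 'z'=='z' → l++,r--
[2,14] 'b'=='b' → l++,r--
[3,13] 'x'=='x' → l++,r--
[4,12] 'x'=='x' → l++,r--

l=5, r=11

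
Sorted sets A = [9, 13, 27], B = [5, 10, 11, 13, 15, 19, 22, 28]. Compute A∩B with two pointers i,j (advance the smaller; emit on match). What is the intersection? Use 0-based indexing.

i=0 j=0: 9>5, j++
i=0 j=1: 9<10, i++
i=1 j=1: 13>10, j++
i=1 j=2: 13>11, j++
i=1 j=3: 13==13 emit, i++,j++
i=2 j=4: 27>15, j++
i=2 j=5: 27>19, j++
i=2 j=6: 27>22, j++
i=2 j=7: 27<28, i++

intersection = [13]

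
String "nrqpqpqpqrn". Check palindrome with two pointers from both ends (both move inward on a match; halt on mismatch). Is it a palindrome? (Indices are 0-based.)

palindrome

l=0 r=10: 'n'=='n', l++,r--
l=1 r=9: 'r'=='r', l++,r--
l=2 r=8: 'q'=='q', l++,r--
l=3 r=7: 'p'=='p', l++,r--
l=4 r=6: 'q'=='q', l++,r--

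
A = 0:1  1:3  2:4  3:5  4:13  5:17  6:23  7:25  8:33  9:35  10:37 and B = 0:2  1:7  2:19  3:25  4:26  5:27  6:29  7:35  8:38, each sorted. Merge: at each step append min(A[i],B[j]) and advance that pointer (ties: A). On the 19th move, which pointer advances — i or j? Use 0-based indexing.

[i=0,j=0] A[i]=1<=B[j]=2 take 1 → i++
[i=1,j=0] A[i]=3>B[j]=2 take 2 → j++
[i=1,j=1] A[i]=3<=B[j]=7 take 3 → i++
[i=2,j=1] A[i]=4<=B[j]=7 take 4 → i++
[i=3,j=1] A[i]=5<=B[j]=7 take 5 → i++
[i=4,j=1] A[i]=13>B[j]=7 take 7 → j++
[i=4,j=2] A[i]=13<=B[j]=19 take 13 → i++
[i=5,j=2] A[i]=17<=B[j]=19 take 17 → i++
[i=6,j=2] A[i]=23>B[j]=19 take 19 → j++
[i=6,j=3] A[i]=23<=B[j]=25 take 23 → i++
[i=7,j=3] A[i]=25<=B[j]=25 take 25 → i++
[i=8,j=3] A[i]=33>B[j]=25 take 25 → j++
[i=8,j=4] A[i]=33>B[j]=26 take 26 → j++
[i=8,j=5] A[i]=33>B[j]=27 take 27 → j++
[i=8,j=6] A[i]=33>B[j]=29 take 29 → j++
[i=8,j=7] A[i]=33<=B[j]=35 take 33 → i++
[i=9,j=7] A[i]=35<=B[j]=35 take 35 → i++
[i=10,j=7] A[i]=37>B[j]=35 take 35 → j++
[i=10,j=8] A[i]=37<=B[j]=38 take 37 → i++

i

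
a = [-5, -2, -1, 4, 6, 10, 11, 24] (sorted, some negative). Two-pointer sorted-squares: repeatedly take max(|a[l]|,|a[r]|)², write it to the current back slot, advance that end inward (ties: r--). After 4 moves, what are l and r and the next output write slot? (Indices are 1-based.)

[1,8] |-5|<=|24| out[8]=576 → r--
[1,7] |-5|<=|11| out[7]=121 → r--
[1,6] |-5|<=|10| out[6]=100 → r--
[1,5] |-5|<=|6| out[5]=36 → r--

l=1, r=4, next write slot=4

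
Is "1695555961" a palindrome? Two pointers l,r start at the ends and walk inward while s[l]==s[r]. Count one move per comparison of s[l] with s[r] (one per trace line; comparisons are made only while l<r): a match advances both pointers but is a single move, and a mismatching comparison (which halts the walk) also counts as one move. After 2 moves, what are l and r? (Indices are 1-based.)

l=3, r=8

l=1 r=10: '1'=='1', l++,r--
l=2 r=9: '6'=='6', l++,r--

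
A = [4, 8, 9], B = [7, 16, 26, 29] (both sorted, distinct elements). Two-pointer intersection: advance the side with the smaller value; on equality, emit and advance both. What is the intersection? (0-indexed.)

intersection = []

i=0 j=0: 4<7, i++
i=1 j=0: 8>7, j++
i=1 j=1: 8<16, i++
i=2 j=1: 9<16, i++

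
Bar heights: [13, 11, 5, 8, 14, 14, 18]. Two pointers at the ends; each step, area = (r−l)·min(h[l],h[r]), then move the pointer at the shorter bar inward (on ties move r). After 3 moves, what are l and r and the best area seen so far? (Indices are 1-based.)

l=4, r=7, best area=78

[1,7] min(13,18)*6=78 best=78 * → l++
[2,7] min(11,18)*5=55 best=78 → l++
[3,7] min(5,18)*4=20 best=78 → l++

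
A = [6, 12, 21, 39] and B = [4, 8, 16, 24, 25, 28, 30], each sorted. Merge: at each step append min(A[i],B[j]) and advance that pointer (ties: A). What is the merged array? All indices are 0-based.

i=0 j=0: A[i]=6>B[j]=4 take 4, j++
i=0 j=1: A[i]=6<=B[j]=8 take 6, i++
i=1 j=1: A[i]=12>B[j]=8 take 8, j++
i=1 j=2: A[i]=12<=B[j]=16 take 12, i++
i=2 j=2: A[i]=21>B[j]=16 take 16, j++
i=2 j=3: A[i]=21<=B[j]=24 take 21, i++
i=3 j=3: A[i]=39>B[j]=24 take 24, j++
i=3 j=4: A[i]=39>B[j]=25 take 25, j++
i=3 j=5: A[i]=39>B[j]=28 take 28, j++
i=3 j=6: A[i]=39>B[j]=30 take 30, j++
i=3 j=7: B done, take A[i]=39, i++

[4, 6, 8, 12, 16, 21, 24, 25, 28, 30, 39]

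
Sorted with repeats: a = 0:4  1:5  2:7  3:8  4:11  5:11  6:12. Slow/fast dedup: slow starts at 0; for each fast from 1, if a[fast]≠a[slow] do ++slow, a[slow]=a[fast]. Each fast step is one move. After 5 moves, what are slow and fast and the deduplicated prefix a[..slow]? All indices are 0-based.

slow=0 fast=1: a[fast]=5≠a[slow]=4 write a[1]=5, slow++,fast++
slow=1 fast=2: a[fast]=7≠a[slow]=5 write a[2]=7, slow++,fast++
slow=2 fast=3: a[fast]=8≠a[slow]=7 write a[3]=8, slow++,fast++
slow=3 fast=4: a[fast]=11≠a[slow]=8 write a[4]=11, slow++,fast++
slow=4 fast=5: a[fast]=11=a[slow] dup, fast++

slow=4, fast=6, prefix=[4, 5, 7, 8, 11]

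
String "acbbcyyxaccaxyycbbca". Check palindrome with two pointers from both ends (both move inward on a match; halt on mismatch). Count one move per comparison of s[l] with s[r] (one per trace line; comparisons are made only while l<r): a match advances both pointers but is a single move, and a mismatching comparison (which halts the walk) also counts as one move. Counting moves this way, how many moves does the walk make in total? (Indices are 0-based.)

[0,19] 'a'=='a' → l++,r--
[1,18] 'c'=='c' → l++,r--
[2,17] 'b'=='b' → l++,r--
[3,16] 'b'=='b' → l++,r--
[4,15] 'c'=='c' → l++,r--
[5,14] 'y'=='y' → l++,r--
[6,13] 'y'=='y' → l++,r--
[7,12] 'x'=='x' → l++,r--
[8,11] 'a'=='a' → l++,r--
[9,10] 'c'=='c' → l++,r--

10 moves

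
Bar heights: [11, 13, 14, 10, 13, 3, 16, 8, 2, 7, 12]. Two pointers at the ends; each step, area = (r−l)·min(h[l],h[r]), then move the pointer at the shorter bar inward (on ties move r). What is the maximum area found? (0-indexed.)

l=0 r=10: min(11,12)*10=110 best=110 *, l++
l=1 r=10: min(13,12)*9=108 best=110, r--
l=1 r=9: min(13,7)*8=56 best=110, r--
l=1 r=8: min(13,2)*7=14 best=110, r--
l=1 r=7: min(13,8)*6=48 best=110, r--
l=1 r=6: min(13,16)*5=65 best=110, l++
l=2 r=6: min(14,16)*4=56 best=110, l++
l=3 r=6: min(10,16)*3=30 best=110, l++
l=4 r=6: min(13,16)*2=26 best=110, l++
l=5 r=6: min(3,16)*1=3 best=110, l++

max area = 110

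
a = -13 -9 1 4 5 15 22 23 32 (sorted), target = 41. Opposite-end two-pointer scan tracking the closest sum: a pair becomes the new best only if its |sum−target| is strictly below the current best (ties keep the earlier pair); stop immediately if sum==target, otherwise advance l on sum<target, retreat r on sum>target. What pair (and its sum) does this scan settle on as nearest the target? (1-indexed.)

[1,9] -13+32=19 d=22 * → l++
[2,9] -9+32=23 d=18 * → l++
[3,9] 1+32=33 d=8 * → l++
[4,9] 4+32=36 d=5 * → l++
[5,9] 5+32=37 d=4 * → l++
[6,9] 15+32=47 d=6 → r--
[6,8] 15+23=38 d=3 * → l++
[7,8] 22+23=45 d=4 → r--

pair (15, 23) with sum 38 (|Δ|=3)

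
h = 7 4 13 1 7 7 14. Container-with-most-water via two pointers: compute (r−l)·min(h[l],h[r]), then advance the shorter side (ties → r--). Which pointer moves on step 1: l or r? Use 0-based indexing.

[0,6] min(7,14)*6=42 best=42 * → l++

l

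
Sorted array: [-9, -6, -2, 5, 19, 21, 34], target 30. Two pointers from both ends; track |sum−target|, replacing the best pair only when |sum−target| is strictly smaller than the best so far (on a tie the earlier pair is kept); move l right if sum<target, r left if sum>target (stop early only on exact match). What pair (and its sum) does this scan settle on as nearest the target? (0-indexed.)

[0,6] -9+34=25 d=5 * → l++
[1,6] -6+34=28 d=2 * → l++
[2,6] -2+34=32 d=2 → r--
[2,5] -2+21=19 d=11 → l++
[3,5] 5+21=26 d=4 → l++
[4,5] 19+21=40 d=10 → r--

pair (-6, 34) with sum 28 (|Δ|=2)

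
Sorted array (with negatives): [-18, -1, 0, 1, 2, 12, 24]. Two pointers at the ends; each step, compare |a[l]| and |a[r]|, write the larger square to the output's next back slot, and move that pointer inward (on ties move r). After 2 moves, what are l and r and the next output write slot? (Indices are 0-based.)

l=1, r=5, next write slot=4

l=0 r=6: |-18|<=|24| out[6]=576, r--
l=0 r=5: |-18|>|12| out[5]=324, l++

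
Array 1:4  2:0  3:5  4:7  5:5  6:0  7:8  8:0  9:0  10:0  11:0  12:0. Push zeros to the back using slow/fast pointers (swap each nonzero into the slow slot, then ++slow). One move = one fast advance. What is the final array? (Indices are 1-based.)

slow=1 fast=1: a[fast]=4≠0 swap→a[1]=4, slow++,fast++
slow=2 fast=2: a[fast]=0, fast++
slow=2 fast=3: a[fast]=5≠0 swap→a[2]=5, slow++,fast++
slow=3 fast=4: a[fast]=7≠0 swap→a[3]=7, slow++,fast++
slow=4 fast=5: a[fast]=5≠0 swap→a[4]=5, slow++,fast++
slow=5 fast=6: a[fast]=0, fast++
slow=5 fast=7: a[fast]=8≠0 swap→a[5]=8, slow++,fast++
slow=6 fast=8: a[fast]=0, fast++
slow=6 fast=9: a[fast]=0, fast++
slow=6 fast=10: a[fast]=0, fast++
slow=6 fast=11: a[fast]=0, fast++
slow=6 fast=12: a[fast]=0, fast++

[4, 5, 7, 5, 8, 0, 0, 0, 0, 0, 0, 0]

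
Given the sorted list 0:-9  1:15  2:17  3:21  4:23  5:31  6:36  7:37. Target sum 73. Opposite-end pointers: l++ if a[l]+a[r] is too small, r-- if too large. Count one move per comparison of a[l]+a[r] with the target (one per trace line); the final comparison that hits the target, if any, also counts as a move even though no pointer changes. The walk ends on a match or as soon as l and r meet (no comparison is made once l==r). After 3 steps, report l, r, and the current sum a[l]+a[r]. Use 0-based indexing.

l=0 r=7: -9+37=28 <73, l++
l=1 r=7: 15+37=52 <73, l++
l=2 r=7: 17+37=54 <73, l++

l=3, r=7, sum=58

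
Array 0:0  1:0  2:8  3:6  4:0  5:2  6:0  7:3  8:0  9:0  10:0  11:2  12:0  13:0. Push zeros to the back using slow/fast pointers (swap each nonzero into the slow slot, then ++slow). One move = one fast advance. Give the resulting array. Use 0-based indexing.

(s=0,f=0) a[fast]=0 → fast++
(s=0,f=1) a[fast]=0 → fast++
(s=0,f=2) a[fast]=8≠0 swap→a[0]=8 → slow++,fast++
(s=1,f=3) a[fast]=6≠0 swap→a[1]=6 → slow++,fast++
(s=2,f=4) a[fast]=0 → fast++
(s=2,f=5) a[fast]=2≠0 swap→a[2]=2 → slow++,fast++
(s=3,f=6) a[fast]=0 → fast++
(s=3,f=7) a[fast]=3≠0 swap→a[3]=3 → slow++,fast++
(s=4,f=8) a[fast]=0 → fast++
(s=4,f=9) a[fast]=0 → fast++
(s=4,f=10) a[fast]=0 → fast++
(s=4,f=11) a[fast]=2≠0 swap→a[4]=2 → slow++,fast++
(s=5,f=12) a[fast]=0 → fast++
(s=5,f=13) a[fast]=0 → fast++

[8, 6, 2, 3, 2, 0, 0, 0, 0, 0, 0, 0, 0, 0]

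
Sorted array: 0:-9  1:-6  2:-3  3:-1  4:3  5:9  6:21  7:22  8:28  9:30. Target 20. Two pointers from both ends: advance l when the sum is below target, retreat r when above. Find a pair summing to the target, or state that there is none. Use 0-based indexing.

[0,9] -9+30=21 >20 → r--
[0,8] -9+28=19 <20 → l++
[1,8] -6+28=22 >20 → r--
[1,7] -6+22=16 <20 → l++
[2,7] -3+22=19 <20 → l++
[3,7] -1+22=21 >20 → r--
[3,6] -1+21=20 → found

(-1, 21)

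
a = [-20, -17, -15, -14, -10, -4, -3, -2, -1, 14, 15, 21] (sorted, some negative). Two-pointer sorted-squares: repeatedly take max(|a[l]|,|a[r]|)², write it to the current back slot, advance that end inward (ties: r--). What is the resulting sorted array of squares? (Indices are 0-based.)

[1, 4, 9, 16, 100, 196, 196, 225, 225, 289, 400, 441]

l=0 r=11: |-20|<=|21| out[11]=441, r--
l=0 r=10: |-20|>|15| out[10]=400, l++
l=1 r=10: |-17|>|15| out[9]=289, l++
l=2 r=10: |-15|<=|15| out[8]=225, r--
l=2 r=9: |-15|>|14| out[7]=225, l++
l=3 r=9: |-14|<=|14| out[6]=196, r--
l=3 r=8: |-14|>|-1| out[5]=196, l++
l=4 r=8: |-10|>|-1| out[4]=100, l++
l=5 r=8: |-4|>|-1| out[3]=16, l++
l=6 r=8: |-3|>|-1| out[2]=9, l++
l=7 r=8: |-2|>|-1| out[1]=4, l++
l=8 r=8: |-1|<=|-1| out[0]=1, r--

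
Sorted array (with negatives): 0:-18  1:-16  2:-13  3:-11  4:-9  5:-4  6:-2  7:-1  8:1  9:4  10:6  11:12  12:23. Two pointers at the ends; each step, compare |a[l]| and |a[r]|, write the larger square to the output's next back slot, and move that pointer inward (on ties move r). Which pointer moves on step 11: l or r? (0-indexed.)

[0,12] |-18|<=|23| out[12]=529 → r--
[0,11] |-18|>|12| out[11]=324 → l++
[1,11] |-16|>|12| out[10]=256 → l++
[2,11] |-13|>|12| out[9]=169 → l++
[3,11] |-11|<=|12| out[8]=144 → r--
[3,10] |-11|>|6| out[7]=121 → l++
[4,10] |-9|>|6| out[6]=81 → l++
[5,10] |-4|<=|6| out[5]=36 → r--
[5,9] |-4|<=|4| out[4]=16 → r--
[5,8] |-4|>|1| out[3]=16 → l++
[6,8] |-2|>|1| out[2]=4 → l++

l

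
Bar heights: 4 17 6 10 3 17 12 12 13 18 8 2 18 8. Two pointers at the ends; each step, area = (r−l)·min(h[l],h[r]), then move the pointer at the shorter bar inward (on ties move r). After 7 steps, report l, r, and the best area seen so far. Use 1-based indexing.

l=1 r=14: min(4,8)*13=52 best=52 *, l++
l=2 r=14: min(17,8)*12=96 best=96 *, r--
l=2 r=13: min(17,18)*11=187 best=187 *, l++
l=3 r=13: min(6,18)*10=60 best=187, l++
l=4 r=13: min(10,18)*9=90 best=187, l++
l=5 r=13: min(3,18)*8=24 best=187, l++
l=6 r=13: min(17,18)*7=119 best=187, l++

l=7, r=13, best area=187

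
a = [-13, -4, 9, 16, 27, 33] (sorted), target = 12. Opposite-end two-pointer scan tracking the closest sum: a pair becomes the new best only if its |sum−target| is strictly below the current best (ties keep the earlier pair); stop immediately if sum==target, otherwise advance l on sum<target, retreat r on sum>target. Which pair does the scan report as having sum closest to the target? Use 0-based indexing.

[0,5] -13+33=20 d=8 * → r--
[0,4] -13+27=14 d=2 * → r--
[0,3] -13+16=3 d=9 → l++
[1,3] -4+16=12 d=0 * → stop

pair (-4, 16) with sum 12 (|Δ|=0)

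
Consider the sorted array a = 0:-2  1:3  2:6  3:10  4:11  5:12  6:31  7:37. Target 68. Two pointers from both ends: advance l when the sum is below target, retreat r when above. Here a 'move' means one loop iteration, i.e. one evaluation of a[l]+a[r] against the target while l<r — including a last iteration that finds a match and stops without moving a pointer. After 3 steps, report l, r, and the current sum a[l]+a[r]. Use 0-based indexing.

l=3, r=7, sum=47

l=0 r=7: -2+37=35 <68, l++
l=1 r=7: 3+37=40 <68, l++
l=2 r=7: 6+37=43 <68, l++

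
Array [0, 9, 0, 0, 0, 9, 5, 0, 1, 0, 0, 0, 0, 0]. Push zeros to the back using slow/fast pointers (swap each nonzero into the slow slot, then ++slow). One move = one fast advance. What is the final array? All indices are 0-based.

[9, 9, 5, 1, 0, 0, 0, 0, 0, 0, 0, 0, 0, 0]

slow=0 fast=0: a[fast]=0, fast++
slow=0 fast=1: a[fast]=9≠0 swap→a[0]=9, slow++,fast++
slow=1 fast=2: a[fast]=0, fast++
slow=1 fast=3: a[fast]=0, fast++
slow=1 fast=4: a[fast]=0, fast++
slow=1 fast=5: a[fast]=9≠0 swap→a[1]=9, slow++,fast++
slow=2 fast=6: a[fast]=5≠0 swap→a[2]=5, slow++,fast++
slow=3 fast=7: a[fast]=0, fast++
slow=3 fast=8: a[fast]=1≠0 swap→a[3]=1, slow++,fast++
slow=4 fast=9: a[fast]=0, fast++
slow=4 fast=10: a[fast]=0, fast++
slow=4 fast=11: a[fast]=0, fast++
slow=4 fast=12: a[fast]=0, fast++
slow=4 fast=13: a[fast]=0, fast++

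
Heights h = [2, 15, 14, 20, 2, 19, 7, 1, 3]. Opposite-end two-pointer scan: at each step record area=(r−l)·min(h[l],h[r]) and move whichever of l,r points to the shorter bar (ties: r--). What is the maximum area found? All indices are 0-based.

[0,8] min(2,3)*8=16 best=16 * → l++
[1,8] min(15,3)*7=21 best=21 * → r--
[1,7] min(15,1)*6=6 best=21 → r--
[1,6] min(15,7)*5=35 best=35 * → r--
[1,5] min(15,19)*4=60 best=60 * → l++
[2,5] min(14,19)*3=42 best=60 → l++
[3,5] min(20,19)*2=38 best=60 → r--
[3,4] min(20,2)*1=2 best=60 → r--

max area = 60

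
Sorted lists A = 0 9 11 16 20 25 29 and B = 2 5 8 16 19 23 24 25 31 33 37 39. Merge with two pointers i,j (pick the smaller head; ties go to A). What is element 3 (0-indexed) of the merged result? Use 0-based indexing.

[i=0,j=0] A[i]=0<=B[j]=2 take 0 → i++
[i=1,j=0] A[i]=9>B[j]=2 take 2 → j++
[i=1,j=1] A[i]=9>B[j]=5 take 5 → j++
[i=1,j=2] A[i]=9>B[j]=8 take 8 → j++
[i=1,j=3] A[i]=9<=B[j]=16 take 9 → i++
[i=2,j=3] A[i]=11<=B[j]=16 take 11 → i++
[i=3,j=3] A[i]=16<=B[j]=16 take 16 → i++
[i=4,j=3] A[i]=20>B[j]=16 take 16 → j++
[i=4,j=4] A[i]=20>B[j]=19 take 19 → j++
[i=4,j=5] A[i]=20<=B[j]=23 take 20 → i++
[i=5,j=5] A[i]=25>B[j]=23 take 23 → j++
[i=5,j=6] A[i]=25>B[j]=24 take 24 → j++
[i=5,j=7] A[i]=25<=B[j]=25 take 25 → i++
[i=6,j=7] A[i]=29>B[j]=25 take 25 → j++
[i=6,j=8] A[i]=29<=B[j]=31 take 29 → i++
[i=7,j=8] A done, take B[j]=31 → j++
[i=7,j=9] A done, take B[j]=33 → j++
[i=7,j=10] A done, take B[j]=37 → j++
[i=7,j=11] A done, take B[j]=39 → j++

merged[3] = 8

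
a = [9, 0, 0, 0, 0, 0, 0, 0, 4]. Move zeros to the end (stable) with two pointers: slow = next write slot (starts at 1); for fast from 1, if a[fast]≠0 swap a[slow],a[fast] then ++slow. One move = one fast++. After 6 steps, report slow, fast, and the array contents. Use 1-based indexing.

slow=2, fast=7, a=[9, 0, 0, 0, 0, 0, 0, 0, 4]

slow=1 fast=1: a[fast]=9≠0 swap→a[1]=9, slow++,fast++
slow=2 fast=2: a[fast]=0, fast++
slow=2 fast=3: a[fast]=0, fast++
slow=2 fast=4: a[fast]=0, fast++
slow=2 fast=5: a[fast]=0, fast++
slow=2 fast=6: a[fast]=0, fast++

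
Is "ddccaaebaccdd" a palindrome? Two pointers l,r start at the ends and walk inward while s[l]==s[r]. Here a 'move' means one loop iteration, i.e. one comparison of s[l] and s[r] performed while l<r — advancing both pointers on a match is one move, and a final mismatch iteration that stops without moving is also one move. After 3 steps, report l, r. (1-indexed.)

l=1 r=13: 'd'=='d', l++,r--
l=2 r=12: 'd'=='d', l++,r--
l=3 r=11: 'c'=='c', l++,r--

l=4, r=10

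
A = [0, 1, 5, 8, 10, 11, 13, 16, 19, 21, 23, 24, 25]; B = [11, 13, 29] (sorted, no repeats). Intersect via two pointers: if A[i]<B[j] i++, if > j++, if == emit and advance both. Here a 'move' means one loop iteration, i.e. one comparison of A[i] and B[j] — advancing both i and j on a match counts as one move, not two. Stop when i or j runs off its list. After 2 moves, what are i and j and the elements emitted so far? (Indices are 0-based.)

i=0 j=0: 0<11, i++
i=1 j=0: 1<11, i++

i=2, j=0, emitted=[]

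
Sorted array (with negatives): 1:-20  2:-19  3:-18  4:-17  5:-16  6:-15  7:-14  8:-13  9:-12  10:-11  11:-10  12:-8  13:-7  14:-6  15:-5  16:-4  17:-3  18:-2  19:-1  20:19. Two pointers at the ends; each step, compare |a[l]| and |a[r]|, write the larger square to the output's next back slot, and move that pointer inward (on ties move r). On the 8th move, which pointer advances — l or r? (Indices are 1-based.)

l

[1,20] |-20|>|19| out[20]=400 → l++
[2,20] |-19|<=|19| out[19]=361 → r--
[2,19] |-19|>|-1| out[18]=361 → l++
[3,19] |-18|>|-1| out[17]=324 → l++
[4,19] |-17|>|-1| out[16]=289 → l++
[5,19] |-16|>|-1| out[15]=256 → l++
[6,19] |-15|>|-1| out[14]=225 → l++
[7,19] |-14|>|-1| out[13]=196 → l++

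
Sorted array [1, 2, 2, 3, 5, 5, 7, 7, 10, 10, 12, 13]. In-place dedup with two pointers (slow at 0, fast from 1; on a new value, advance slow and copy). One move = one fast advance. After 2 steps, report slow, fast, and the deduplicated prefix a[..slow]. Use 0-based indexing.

slow=1, fast=3, prefix=[1, 2]

(s=0,f=1) a[fast]=2≠a[slow]=1 write a[1]=2 → slow++,fast++
(s=1,f=2) a[fast]=2=a[slow] dup → fast++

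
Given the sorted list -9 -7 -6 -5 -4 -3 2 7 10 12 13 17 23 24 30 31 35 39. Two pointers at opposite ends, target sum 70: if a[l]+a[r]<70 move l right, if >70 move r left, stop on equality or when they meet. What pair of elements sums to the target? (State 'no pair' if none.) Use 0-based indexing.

(31, 39)

l=0 r=17: -9+39=30 <70, l++
l=1 r=17: -7+39=32 <70, l++
l=2 r=17: -6+39=33 <70, l++
l=3 r=17: -5+39=34 <70, l++
l=4 r=17: -4+39=35 <70, l++
l=5 r=17: -3+39=36 <70, l++
l=6 r=17: 2+39=41 <70, l++
l=7 r=17: 7+39=46 <70, l++
l=8 r=17: 10+39=49 <70, l++
l=9 r=17: 12+39=51 <70, l++
l=10 r=17: 13+39=52 <70, l++
l=11 r=17: 17+39=56 <70, l++
l=12 r=17: 23+39=62 <70, l++
l=13 r=17: 24+39=63 <70, l++
l=14 r=17: 30+39=69 <70, l++
l=15 r=17: 31+39=70, found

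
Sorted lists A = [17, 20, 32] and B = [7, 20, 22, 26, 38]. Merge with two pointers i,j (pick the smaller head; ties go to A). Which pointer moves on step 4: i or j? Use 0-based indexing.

i=0 j=0: A[i]=17>B[j]=7 take 7, j++
i=0 j=1: A[i]=17<=B[j]=20 take 17, i++
i=1 j=1: A[i]=20<=B[j]=20 take 20, i++
i=2 j=1: A[i]=32>B[j]=20 take 20, j++

j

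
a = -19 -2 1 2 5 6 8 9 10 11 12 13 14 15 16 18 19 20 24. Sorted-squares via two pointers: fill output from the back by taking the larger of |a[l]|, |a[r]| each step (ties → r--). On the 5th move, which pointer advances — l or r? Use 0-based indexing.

[0,18] |-19|<=|24| out[18]=576 → r--
[0,17] |-19|<=|20| out[17]=400 → r--
[0,16] |-19|<=|19| out[16]=361 → r--
[0,15] |-19|>|18| out[15]=361 → l++
[1,15] |-2|<=|18| out[14]=324 → r--

r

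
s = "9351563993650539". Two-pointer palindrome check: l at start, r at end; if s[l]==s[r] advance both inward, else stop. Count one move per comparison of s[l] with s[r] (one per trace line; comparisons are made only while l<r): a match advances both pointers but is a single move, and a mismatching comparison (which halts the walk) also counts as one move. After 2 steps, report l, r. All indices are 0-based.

l=2, r=13

[0,15] '9'=='9' → l++,r--
[1,14] '3'=='3' → l++,r--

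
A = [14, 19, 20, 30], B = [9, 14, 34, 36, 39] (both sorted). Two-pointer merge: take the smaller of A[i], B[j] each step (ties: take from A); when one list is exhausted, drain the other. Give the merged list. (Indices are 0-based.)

i=0 j=0: A[i]=14>B[j]=9 take 9, j++
i=0 j=1: A[i]=14<=B[j]=14 take 14, i++
i=1 j=1: A[i]=19>B[j]=14 take 14, j++
i=1 j=2: A[i]=19<=B[j]=34 take 19, i++
i=2 j=2: A[i]=20<=B[j]=34 take 20, i++
i=3 j=2: A[i]=30<=B[j]=34 take 30, i++
i=4 j=2: A done, take B[j]=34, j++
i=4 j=3: A done, take B[j]=36, j++
i=4 j=4: A done, take B[j]=39, j++

[9, 14, 14, 19, 20, 30, 34, 36, 39]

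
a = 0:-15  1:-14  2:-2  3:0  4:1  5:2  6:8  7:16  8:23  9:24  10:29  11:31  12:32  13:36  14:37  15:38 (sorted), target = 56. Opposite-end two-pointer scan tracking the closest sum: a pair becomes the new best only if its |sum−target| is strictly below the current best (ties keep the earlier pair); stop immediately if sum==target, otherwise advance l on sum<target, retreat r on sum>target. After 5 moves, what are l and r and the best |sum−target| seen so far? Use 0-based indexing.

l=5, r=15, best |Δ|=17

l=0 r=15: -15+38=23 d=33 *, l++
l=1 r=15: -14+38=24 d=32 *, l++
l=2 r=15: -2+38=36 d=20 *, l++
l=3 r=15: 0+38=38 d=18 *, l++
l=4 r=15: 1+38=39 d=17 *, l++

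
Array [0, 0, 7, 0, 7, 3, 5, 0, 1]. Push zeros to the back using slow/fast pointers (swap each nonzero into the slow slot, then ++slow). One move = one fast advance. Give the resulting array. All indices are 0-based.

(s=0,f=0) a[fast]=0 → fast++
(s=0,f=1) a[fast]=0 → fast++
(s=0,f=2) a[fast]=7≠0 swap→a[0]=7 → slow++,fast++
(s=1,f=3) a[fast]=0 → fast++
(s=1,f=4) a[fast]=7≠0 swap→a[1]=7 → slow++,fast++
(s=2,f=5) a[fast]=3≠0 swap→a[2]=3 → slow++,fast++
(s=3,f=6) a[fast]=5≠0 swap→a[3]=5 → slow++,fast++
(s=4,f=7) a[fast]=0 → fast++
(s=4,f=8) a[fast]=1≠0 swap→a[4]=1 → slow++,fast++

[7, 7, 3, 5, 1, 0, 0, 0, 0]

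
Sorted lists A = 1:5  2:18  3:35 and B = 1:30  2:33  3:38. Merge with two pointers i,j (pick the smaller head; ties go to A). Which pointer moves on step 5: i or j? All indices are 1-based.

[i=1,j=1] A[i]=5<=B[j]=30 take 5 → i++
[i=2,j=1] A[i]=18<=B[j]=30 take 18 → i++
[i=3,j=1] A[i]=35>B[j]=30 take 30 → j++
[i=3,j=2] A[i]=35>B[j]=33 take 33 → j++
[i=3,j=3] A[i]=35<=B[j]=38 take 35 → i++

i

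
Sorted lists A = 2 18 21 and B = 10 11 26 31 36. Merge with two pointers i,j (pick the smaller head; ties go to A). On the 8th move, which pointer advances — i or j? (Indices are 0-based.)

i=0 j=0: A[i]=2<=B[j]=10 take 2, i++
i=1 j=0: A[i]=18>B[j]=10 take 10, j++
i=1 j=1: A[i]=18>B[j]=11 take 11, j++
i=1 j=2: A[i]=18<=B[j]=26 take 18, i++
i=2 j=2: A[i]=21<=B[j]=26 take 21, i++
i=3 j=2: A done, take B[j]=26, j++
i=3 j=3: A done, take B[j]=31, j++
i=3 j=4: A done, take B[j]=36, j++

j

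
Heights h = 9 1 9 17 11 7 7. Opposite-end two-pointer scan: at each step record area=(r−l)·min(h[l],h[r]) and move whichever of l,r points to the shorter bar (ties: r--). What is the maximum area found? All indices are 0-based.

max area = 42

l=0 r=6: min(9,7)*6=42 best=42 *, r--
l=0 r=5: min(9,7)*5=35 best=42, r--
l=0 r=4: min(9,11)*4=36 best=42, l++
l=1 r=4: min(1,11)*3=3 best=42, l++
l=2 r=4: min(9,11)*2=18 best=42, l++
l=3 r=4: min(17,11)*1=11 best=42, r--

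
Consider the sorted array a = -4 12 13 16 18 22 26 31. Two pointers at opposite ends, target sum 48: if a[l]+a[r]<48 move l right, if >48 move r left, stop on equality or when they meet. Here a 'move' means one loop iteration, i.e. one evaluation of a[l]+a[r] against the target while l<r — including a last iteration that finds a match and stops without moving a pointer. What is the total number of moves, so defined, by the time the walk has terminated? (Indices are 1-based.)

[1,8] -4+31=27 <48 → l++
[2,8] 12+31=43 <48 → l++
[3,8] 13+31=44 <48 → l++
[4,8] 16+31=47 <48 → l++
[5,8] 18+31=49 >48 → r--
[5,7] 18+26=44 <48 → l++
[6,7] 22+26=48 → found

7 moves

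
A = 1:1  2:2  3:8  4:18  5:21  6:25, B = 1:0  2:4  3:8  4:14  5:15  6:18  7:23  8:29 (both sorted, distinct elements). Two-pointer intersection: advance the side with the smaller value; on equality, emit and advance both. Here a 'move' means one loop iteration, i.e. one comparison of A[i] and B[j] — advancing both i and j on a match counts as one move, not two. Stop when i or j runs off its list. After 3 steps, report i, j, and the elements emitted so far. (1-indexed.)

[i=1,j=1] 1>0 → j++
[i=1,j=2] 1<4 → i++
[i=2,j=2] 2<4 → i++

i=3, j=2, emitted=[]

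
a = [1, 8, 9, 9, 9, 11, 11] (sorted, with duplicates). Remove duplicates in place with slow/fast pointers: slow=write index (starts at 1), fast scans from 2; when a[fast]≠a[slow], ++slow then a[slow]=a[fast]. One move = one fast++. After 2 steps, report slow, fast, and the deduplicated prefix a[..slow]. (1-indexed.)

slow=3, fast=4, prefix=[1, 8, 9]

(s=1,f=2) a[fast]=8≠a[slow]=1 write a[2]=8 → slow++,fast++
(s=2,f=3) a[fast]=9≠a[slow]=8 write a[3]=9 → slow++,fast++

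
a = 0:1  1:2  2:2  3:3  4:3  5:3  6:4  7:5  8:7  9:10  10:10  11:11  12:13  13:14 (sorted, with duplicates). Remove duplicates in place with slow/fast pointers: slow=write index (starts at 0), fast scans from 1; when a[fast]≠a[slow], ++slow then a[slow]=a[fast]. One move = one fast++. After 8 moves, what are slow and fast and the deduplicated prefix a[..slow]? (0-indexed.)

slow=5, fast=9, prefix=[1, 2, 3, 4, 5, 7]

slow=0 fast=1: a[fast]=2≠a[slow]=1 write a[1]=2, slow++,fast++
slow=1 fast=2: a[fast]=2=a[slow] dup, fast++
slow=1 fast=3: a[fast]=3≠a[slow]=2 write a[2]=3, slow++,fast++
slow=2 fast=4: a[fast]=3=a[slow] dup, fast++
slow=2 fast=5: a[fast]=3=a[slow] dup, fast++
slow=2 fast=6: a[fast]=4≠a[slow]=3 write a[3]=4, slow++,fast++
slow=3 fast=7: a[fast]=5≠a[slow]=4 write a[4]=5, slow++,fast++
slow=4 fast=8: a[fast]=7≠a[slow]=5 write a[5]=7, slow++,fast++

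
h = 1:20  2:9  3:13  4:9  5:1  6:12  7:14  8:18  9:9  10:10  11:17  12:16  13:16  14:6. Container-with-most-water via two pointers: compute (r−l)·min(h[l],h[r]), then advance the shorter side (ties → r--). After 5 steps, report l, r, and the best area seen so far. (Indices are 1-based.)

[1,14] min(20,6)*13=78 best=78 * → r--
[1,13] min(20,16)*12=192 best=192 * → r--
[1,12] min(20,16)*11=176 best=192 → r--
[1,11] min(20,17)*10=170 best=192 → r--
[1,10] min(20,10)*9=90 best=192 → r--

l=1, r=9, best area=192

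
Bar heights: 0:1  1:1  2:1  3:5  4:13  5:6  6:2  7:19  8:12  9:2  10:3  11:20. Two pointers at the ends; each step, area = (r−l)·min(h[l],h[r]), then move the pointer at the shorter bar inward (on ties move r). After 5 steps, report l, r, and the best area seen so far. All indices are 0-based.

[0,11] min(1,20)*11=11 best=11 * → l++
[1,11] min(1,20)*10=10 best=11 → l++
[2,11] min(1,20)*9=9 best=11 → l++
[3,11] min(5,20)*8=40 best=40 * → l++
[4,11] min(13,20)*7=91 best=91 * → l++

l=5, r=11, best area=91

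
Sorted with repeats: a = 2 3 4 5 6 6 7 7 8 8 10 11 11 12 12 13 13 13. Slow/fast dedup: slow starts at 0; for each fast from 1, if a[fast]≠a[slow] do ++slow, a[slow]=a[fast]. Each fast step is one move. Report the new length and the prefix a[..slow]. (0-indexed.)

length 11; prefix = [2, 3, 4, 5, 6, 7, 8, 10, 11, 12, 13]

slow=0 fast=1: a[fast]=3≠a[slow]=2 write a[1]=3, slow++,fast++
slow=1 fast=2: a[fast]=4≠a[slow]=3 write a[2]=4, slow++,fast++
slow=2 fast=3: a[fast]=5≠a[slow]=4 write a[3]=5, slow++,fast++
slow=3 fast=4: a[fast]=6≠a[slow]=5 write a[4]=6, slow++,fast++
slow=4 fast=5: a[fast]=6=a[slow] dup, fast++
slow=4 fast=6: a[fast]=7≠a[slow]=6 write a[5]=7, slow++,fast++
slow=5 fast=7: a[fast]=7=a[slow] dup, fast++
slow=5 fast=8: a[fast]=8≠a[slow]=7 write a[6]=8, slow++,fast++
slow=6 fast=9: a[fast]=8=a[slow] dup, fast++
slow=6 fast=10: a[fast]=10≠a[slow]=8 write a[7]=10, slow++,fast++
slow=7 fast=11: a[fast]=11≠a[slow]=10 write a[8]=11, slow++,fast++
slow=8 fast=12: a[fast]=11=a[slow] dup, fast++
slow=8 fast=13: a[fast]=12≠a[slow]=11 write a[9]=12, slow++,fast++
slow=9 fast=14: a[fast]=12=a[slow] dup, fast++
slow=9 fast=15: a[fast]=13≠a[slow]=12 write a[10]=13, slow++,fast++
slow=10 fast=16: a[fast]=13=a[slow] dup, fast++
slow=10 fast=17: a[fast]=13=a[slow] dup, fast++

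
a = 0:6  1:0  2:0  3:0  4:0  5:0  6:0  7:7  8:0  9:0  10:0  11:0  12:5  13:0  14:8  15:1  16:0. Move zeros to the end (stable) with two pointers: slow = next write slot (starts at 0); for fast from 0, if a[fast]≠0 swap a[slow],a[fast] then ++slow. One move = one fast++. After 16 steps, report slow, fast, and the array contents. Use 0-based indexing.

(s=0,f=0) a[fast]=6≠0 swap→a[0]=6 → slow++,fast++
(s=1,f=1) a[fast]=0 → fast++
(s=1,f=2) a[fast]=0 → fast++
(s=1,f=3) a[fast]=0 → fast++
(s=1,f=4) a[fast]=0 → fast++
(s=1,f=5) a[fast]=0 → fast++
(s=1,f=6) a[fast]=0 → fast++
(s=1,f=7) a[fast]=7≠0 swap→a[1]=7 → slow++,fast++
(s=2,f=8) a[fast]=0 → fast++
(s=2,f=9) a[fast]=0 → fast++
(s=2,f=10) a[fast]=0 → fast++
(s=2,f=11) a[fast]=0 → fast++
(s=2,f=12) a[fast]=5≠0 swap→a[2]=5 → slow++,fast++
(s=3,f=13) a[fast]=0 → fast++
(s=3,f=14) a[fast]=8≠0 swap→a[3]=8 → slow++,fast++
(s=4,f=15) a[fast]=1≠0 swap→a[4]=1 → slow++,fast++

slow=5, fast=16, a=[6, 7, 5, 8, 1, 0, 0, 0, 0, 0, 0, 0, 0, 0, 0, 0, 0]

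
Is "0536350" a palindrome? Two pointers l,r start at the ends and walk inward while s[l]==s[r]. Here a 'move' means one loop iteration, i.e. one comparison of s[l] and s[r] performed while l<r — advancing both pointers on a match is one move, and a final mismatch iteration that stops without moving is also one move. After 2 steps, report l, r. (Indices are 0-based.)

l=2, r=4

l=0 r=6: '0'=='0', l++,r--
l=1 r=5: '5'=='5', l++,r--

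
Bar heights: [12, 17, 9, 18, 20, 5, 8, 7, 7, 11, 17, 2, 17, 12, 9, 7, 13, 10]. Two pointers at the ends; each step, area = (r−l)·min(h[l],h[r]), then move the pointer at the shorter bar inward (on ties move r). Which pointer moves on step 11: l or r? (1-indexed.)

[1,18] min(12,10)*17=170 best=170 * → r--
[1,17] min(12,13)*16=192 best=192 * → l++
[2,17] min(17,13)*15=195 best=195 * → r--
[2,16] min(17,7)*14=98 best=195 → r--
[2,15] min(17,9)*13=117 best=195 → r--
[2,14] min(17,12)*12=144 best=195 → r--
[2,13] min(17,17)*11=187 best=195 → r--
[2,12] min(17,2)*10=20 best=195 → r--
[2,11] min(17,17)*9=153 best=195 → r--
[2,10] min(17,11)*8=88 best=195 → r--
[2,9] min(17,7)*7=49 best=195 → r--

r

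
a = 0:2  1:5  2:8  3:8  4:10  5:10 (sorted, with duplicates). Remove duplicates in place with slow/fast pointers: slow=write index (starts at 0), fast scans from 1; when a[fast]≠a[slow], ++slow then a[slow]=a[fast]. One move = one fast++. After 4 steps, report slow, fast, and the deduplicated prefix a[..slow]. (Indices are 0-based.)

(s=0,f=1) a[fast]=5≠a[slow]=2 write a[1]=5 → slow++,fast++
(s=1,f=2) a[fast]=8≠a[slow]=5 write a[2]=8 → slow++,fast++
(s=2,f=3) a[fast]=8=a[slow] dup → fast++
(s=2,f=4) a[fast]=10≠a[slow]=8 write a[3]=10 → slow++,fast++

slow=3, fast=5, prefix=[2, 5, 8, 10]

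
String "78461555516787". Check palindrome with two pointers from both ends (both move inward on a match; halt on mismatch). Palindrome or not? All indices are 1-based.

not a palindrome (mismatch at 3,12)

l=1 r=14: '7'=='7', l++,r--
l=2 r=13: '8'=='8', l++,r--
l=3 r=12: '4'!='7', stop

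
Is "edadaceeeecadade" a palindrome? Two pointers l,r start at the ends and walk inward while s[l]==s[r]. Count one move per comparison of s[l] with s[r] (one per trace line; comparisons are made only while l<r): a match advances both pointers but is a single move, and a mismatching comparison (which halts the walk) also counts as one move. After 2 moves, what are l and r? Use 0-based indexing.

l=2, r=13

l=0 r=15: 'e'=='e', l++,r--
l=1 r=14: 'd'=='d', l++,r--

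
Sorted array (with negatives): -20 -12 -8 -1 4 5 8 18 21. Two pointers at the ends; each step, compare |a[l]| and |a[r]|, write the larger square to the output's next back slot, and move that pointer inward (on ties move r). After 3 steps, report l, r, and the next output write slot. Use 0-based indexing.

[0,8] |-20|<=|21| out[8]=441 → r--
[0,7] |-20|>|18| out[7]=400 → l++
[1,7] |-12|<=|18| out[6]=324 → r--

l=1, r=6, next write slot=5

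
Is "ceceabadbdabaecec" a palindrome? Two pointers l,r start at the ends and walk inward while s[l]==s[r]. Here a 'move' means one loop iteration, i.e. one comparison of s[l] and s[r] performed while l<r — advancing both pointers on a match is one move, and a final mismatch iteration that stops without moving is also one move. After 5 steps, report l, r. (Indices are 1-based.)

[1,17] 'c'=='c' → l++,r--
[2,16] 'e'=='e' → l++,r--
[3,15] 'c'=='c' → l++,r--
[4,14] 'e'=='e' → l++,r--
[5,13] 'a'=='a' → l++,r--

l=6, r=12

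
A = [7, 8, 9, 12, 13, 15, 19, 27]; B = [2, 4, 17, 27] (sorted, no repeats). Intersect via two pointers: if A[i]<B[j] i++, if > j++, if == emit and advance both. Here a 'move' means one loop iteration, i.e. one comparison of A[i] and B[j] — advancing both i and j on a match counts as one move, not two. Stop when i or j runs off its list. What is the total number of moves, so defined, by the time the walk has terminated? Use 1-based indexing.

i=1 j=1: 7>2, j++
i=1 j=2: 7>4, j++
i=1 j=3: 7<17, i++
i=2 j=3: 8<17, i++
i=3 j=3: 9<17, i++
i=4 j=3: 12<17, i++
i=5 j=3: 13<17, i++
i=6 j=3: 15<17, i++
i=7 j=3: 19>17, j++
i=7 j=4: 19<27, i++
i=8 j=4: 27==27 emit, i++,j++

11 moves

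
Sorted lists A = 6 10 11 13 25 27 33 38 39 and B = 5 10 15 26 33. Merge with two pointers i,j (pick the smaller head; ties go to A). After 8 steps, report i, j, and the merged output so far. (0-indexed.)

i=5, j=3, merged so far=[5, 6, 10, 10, 11, 13, 15, 25]

[i=0,j=0] A[i]=6>B[j]=5 take 5 → j++
[i=0,j=1] A[i]=6<=B[j]=10 take 6 → i++
[i=1,j=1] A[i]=10<=B[j]=10 take 10 → i++
[i=2,j=1] A[i]=11>B[j]=10 take 10 → j++
[i=2,j=2] A[i]=11<=B[j]=15 take 11 → i++
[i=3,j=2] A[i]=13<=B[j]=15 take 13 → i++
[i=4,j=2] A[i]=25>B[j]=15 take 15 → j++
[i=4,j=3] A[i]=25<=B[j]=26 take 25 → i++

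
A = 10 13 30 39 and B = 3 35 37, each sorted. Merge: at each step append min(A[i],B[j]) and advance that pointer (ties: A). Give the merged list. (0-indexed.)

[3, 10, 13, 30, 35, 37, 39]

i=0 j=0: A[i]=10>B[j]=3 take 3, j++
i=0 j=1: A[i]=10<=B[j]=35 take 10, i++
i=1 j=1: A[i]=13<=B[j]=35 take 13, i++
i=2 j=1: A[i]=30<=B[j]=35 take 30, i++
i=3 j=1: A[i]=39>B[j]=35 take 35, j++
i=3 j=2: A[i]=39>B[j]=37 take 37, j++
i=3 j=3: B done, take A[i]=39, i++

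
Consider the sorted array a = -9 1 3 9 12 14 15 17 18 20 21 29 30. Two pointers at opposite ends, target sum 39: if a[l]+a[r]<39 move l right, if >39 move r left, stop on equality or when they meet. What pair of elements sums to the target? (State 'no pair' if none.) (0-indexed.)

[0,12] -9+30=21 <39 → l++
[1,12] 1+30=31 <39 → l++
[2,12] 3+30=33 <39 → l++
[3,12] 9+30=39 → found

(9, 30)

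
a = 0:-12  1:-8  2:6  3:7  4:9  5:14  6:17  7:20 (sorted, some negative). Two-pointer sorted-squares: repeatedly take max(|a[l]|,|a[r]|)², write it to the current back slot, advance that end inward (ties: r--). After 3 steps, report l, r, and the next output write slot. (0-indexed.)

l=0, r=4, next write slot=4

l=0 r=7: |-12|<=|20| out[7]=400, r--
l=0 r=6: |-12|<=|17| out[6]=289, r--
l=0 r=5: |-12|<=|14| out[5]=196, r--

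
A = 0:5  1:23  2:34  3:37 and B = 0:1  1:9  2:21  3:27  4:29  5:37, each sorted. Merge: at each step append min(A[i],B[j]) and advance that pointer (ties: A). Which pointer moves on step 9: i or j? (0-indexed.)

[i=0,j=0] A[i]=5>B[j]=1 take 1 → j++
[i=0,j=1] A[i]=5<=B[j]=9 take 5 → i++
[i=1,j=1] A[i]=23>B[j]=9 take 9 → j++
[i=1,j=2] A[i]=23>B[j]=21 take 21 → j++
[i=1,j=3] A[i]=23<=B[j]=27 take 23 → i++
[i=2,j=3] A[i]=34>B[j]=27 take 27 → j++
[i=2,j=4] A[i]=34>B[j]=29 take 29 → j++
[i=2,j=5] A[i]=34<=B[j]=37 take 34 → i++
[i=3,j=5] A[i]=37<=B[j]=37 take 37 → i++

i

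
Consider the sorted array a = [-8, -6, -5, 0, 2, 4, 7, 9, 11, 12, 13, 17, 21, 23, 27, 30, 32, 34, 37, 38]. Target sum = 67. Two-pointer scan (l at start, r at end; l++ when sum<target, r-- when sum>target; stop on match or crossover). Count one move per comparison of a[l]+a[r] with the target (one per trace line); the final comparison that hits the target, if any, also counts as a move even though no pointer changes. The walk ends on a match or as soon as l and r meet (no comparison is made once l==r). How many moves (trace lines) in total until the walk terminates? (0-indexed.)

[0,19] -8+38=30 <67 → l++
[1,19] -6+38=32 <67 → l++
[2,19] -5+38=33 <67 → l++
[3,19] 0+38=38 <67 → l++
[4,19] 2+38=40 <67 → l++
[5,19] 4+38=42 <67 → l++
[6,19] 7+38=45 <67 → l++
[7,19] 9+38=47 <67 → l++
[8,19] 11+38=49 <67 → l++
[9,19] 12+38=50 <67 → l++
[10,19] 13+38=51 <67 → l++
[11,19] 17+38=55 <67 → l++
[12,19] 21+38=59 <67 → l++
[13,19] 23+38=61 <67 → l++
[14,19] 27+38=65 <67 → l++
[15,19] 30+38=68 >67 → r--
[15,18] 30+37=67 → found

17 moves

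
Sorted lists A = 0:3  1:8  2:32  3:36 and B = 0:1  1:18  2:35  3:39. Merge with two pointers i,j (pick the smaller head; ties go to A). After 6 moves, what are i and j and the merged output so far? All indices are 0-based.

i=3, j=3, merged so far=[1, 3, 8, 18, 32, 35]

i=0 j=0: A[i]=3>B[j]=1 take 1, j++
i=0 j=1: A[i]=3<=B[j]=18 take 3, i++
i=1 j=1: A[i]=8<=B[j]=18 take 8, i++
i=2 j=1: A[i]=32>B[j]=18 take 18, j++
i=2 j=2: A[i]=32<=B[j]=35 take 32, i++
i=3 j=2: A[i]=36>B[j]=35 take 35, j++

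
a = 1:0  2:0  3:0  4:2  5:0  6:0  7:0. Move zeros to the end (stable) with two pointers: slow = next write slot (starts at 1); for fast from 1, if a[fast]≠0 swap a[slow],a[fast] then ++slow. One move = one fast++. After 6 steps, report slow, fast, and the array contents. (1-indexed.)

slow=2, fast=7, a=[2, 0, 0, 0, 0, 0, 0]

slow=1 fast=1: a[fast]=0, fast++
slow=1 fast=2: a[fast]=0, fast++
slow=1 fast=3: a[fast]=0, fast++
slow=1 fast=4: a[fast]=2≠0 swap→a[1]=2, slow++,fast++
slow=2 fast=5: a[fast]=0, fast++
slow=2 fast=6: a[fast]=0, fast++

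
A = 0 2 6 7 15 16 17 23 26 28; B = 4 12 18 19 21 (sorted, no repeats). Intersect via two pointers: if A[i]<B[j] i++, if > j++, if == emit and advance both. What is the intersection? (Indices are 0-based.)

intersection = []

[i=0,j=0] 0<4 → i++
[i=1,j=0] 2<4 → i++
[i=2,j=0] 6>4 → j++
[i=2,j=1] 6<12 → i++
[i=3,j=1] 7<12 → i++
[i=4,j=1] 15>12 → j++
[i=4,j=2] 15<18 → i++
[i=5,j=2] 16<18 → i++
[i=6,j=2] 17<18 → i++
[i=7,j=2] 23>18 → j++
[i=7,j=3] 23>19 → j++
[i=7,j=4] 23>21 → j++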